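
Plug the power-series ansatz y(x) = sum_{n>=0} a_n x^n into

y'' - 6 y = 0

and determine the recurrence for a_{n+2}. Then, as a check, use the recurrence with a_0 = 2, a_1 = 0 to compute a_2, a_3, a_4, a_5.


Substitute y = sum_n a_n x^n into y'' + (const) y = 0.
y''(x) = sum_{n>=0} (n+2)(n+1) a_{n+2} x^n.
The ODE becomes sum_n [(n+2)(n+1) a_{n+2} - 6 a_n] x^n = 0.
Setting each coefficient to zero gives the recurrence:
  (n+2)(n+1) a_{n+2} - 6 a_n = 0,
  a_{n+2} = 6 / ((n+1)(n+2)) a_n.

Check with a_0 = 2, a_1 = 0 (apply the recurrence for n = 0, 1, 2, 3): a_0 = 2, a_1 = 0, a_2 = 6, a_3 = 0, a_4 = 3, a_5 = 0.

a_{n+2} = 6/((n+1)(n+2)) * a_n; check: a_0 = 2, a_1 = 0, a_2 = 6, a_3 = 0, a_4 = 3, a_5 = 0


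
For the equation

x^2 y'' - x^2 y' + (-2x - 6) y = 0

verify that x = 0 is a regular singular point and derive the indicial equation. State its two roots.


Divide by x^2 to reach normal form y'' + P_1(x) y' + P_2(x) y = 0 with P_1(x) = -1 and P_2(x) = -2/x - 6/x^2.
x = 0 is a singular point because the y-coefficient -2/x - 6/x^2 has a pole at x = 0.
It is a regular singular point because x P_1(x) = p(x) = -x and x^2 P_2(x) = q(x) = -2x - 6 are polynomials, hence analytic at x = 0.
p(0) = 0,  q(0) = -6.
Indicial equation: r(r-1) + p(0) r + q(0) = 0, i.e. r^2 + (p(0) - 1) r + q(0) = 0, i.e. r^2 - 1 r - 6 = 0.
Discriminant: (-1)^2 - 4(-6) = 25, so r = (1 ± 5)/2.
Solving: r_1 = 3, r_2 = -2.

indicial: r^2 - 1 r - 6 = 0; roots r_1 = 3, r_2 = -2


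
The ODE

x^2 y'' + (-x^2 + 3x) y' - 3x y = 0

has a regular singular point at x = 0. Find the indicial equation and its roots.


Divide by x^2 to reach normal form y'' + P_1(x) y' + P_2(x) y = 0 with P_1(x) = -1 + 3/x and P_2(x) = -3/x.
x = 0 is a singular point because the y'-coefficient -1 + 3/x has a pole at x = 0 and the y-coefficient -3/x has a pole at x = 0.
It is a regular singular point because x P_1(x) = p(x) = 3 - x and x^2 P_2(x) = q(x) = -3x are polynomials, hence analytic at x = 0.
p(0) = 3,  q(0) = 0.
Indicial equation: r(r-1) + p(0) r + q(0) = 0, i.e. r^2 + (p(0) - 1) r + q(0) = 0, i.e. r^2 + 2 r = 0.
Discriminant: (2)^2 - 4(0) = 4, so r = (-2 ± 2)/2.
Solving: r_1 = 0, r_2 = -2.

indicial: r^2 + 2 r = 0; roots r_1 = 0, r_2 = -2


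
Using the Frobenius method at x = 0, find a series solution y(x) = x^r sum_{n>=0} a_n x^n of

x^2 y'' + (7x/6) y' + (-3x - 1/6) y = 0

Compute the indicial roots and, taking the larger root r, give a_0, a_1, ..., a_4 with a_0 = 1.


Write in Frobenius form y'' + (p(x)/x) y' + (q(x)/x^2) y = 0:
  p(x) = 7/6,  q(x) = -3x - 1/6.
Indicial equation: r(r-1) + (7/6) r + (-1/6) = 0 -> roots r_1 = 1/3, r_2 = -1/2.
Take r = r_1 = 1/3. Let y(x) = x^r sum_{n>=0} a_n x^n with a_0 = 1.
Substitute y = x^r sum a_n x^n and match x^{r+n}. The recurrence is
  D(n) a_n - 3 a_{n-1} = 0,  where D(n) = (r+n)(r+n-1) + (7/6)(r+n) + (-1/6).
  a_n = 3 / D(n) * a_{n-1}.
Since the indicial polynomial factors as (r - r_1)(r - r_2), D(n) = (r_1 + n - r_1)(r_1 + n - r_2) = n(n + 5/6).
Evaluating step by step (a_0 = 1):
  n = 1: D(1) = 1(1 + 5/6) = 11/6; numerator = 3(1) = 3; a_1 = (3)/(11/6) = 18/11
  n = 2: D(2) = 2(2 + 5/6) = 17/3; numerator = 3(18/11) = 54/11; a_2 = (54/11)/(17/3) = 162/187
  n = 3: D(3) = 3(3 + 5/6) = 23/2; numerator = 3(162/187) = 486/187; a_3 = (486/187)/(23/2) = 972/4301
  n = 4: D(4) = 4(4 + 5/6) = 58/3; numerator = 3(972/4301) = 2916/4301; a_4 = (2916/4301)/(58/3) = 4374/124729

r = 1/3; a_0 = 1; a_1 = 18/11; a_2 = 162/187; a_3 = 972/4301; a_4 = 4374/124729


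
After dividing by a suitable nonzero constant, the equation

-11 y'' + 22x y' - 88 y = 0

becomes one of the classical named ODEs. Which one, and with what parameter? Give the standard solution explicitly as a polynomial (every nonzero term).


All three coefficients share the factor -11; dividing through by -11 gives  y'' - 2x y' + 8 y = 0.
This matches the Hermite equation y'' - 2x y' + 2n y = 0 with 2n = 8, so n = 4; the polynomial solution is H_4(x).
With y = sum_k a_k x^k, matching x^k gives (k+2)(k+1) a_{k+2} = 2(k - n) a_k = 2(k - 4) a_k. The right side vanishes at k = 4, so the series with the parity of 4 terminates at degree 4.
Standard normalization: leading coefficient of H_n is 2^n, so a_4 = 2^4 = 16. Work downward with a_k = (k+1)(k+2) a_{k+2} / (2(k - n)):
  a_2 = (3)(4)(16) / (2(2 - 4)) = 192/(-4) = -48
  a_0 = (1)(2)(-48) / (2(0 - 4)) = -96/(-8) = 12
Hence H_4(x) = 16 x^4 - 48 x^2 + 12.

H_4(x); series = 16 x^4 - 48 x^2 + 12


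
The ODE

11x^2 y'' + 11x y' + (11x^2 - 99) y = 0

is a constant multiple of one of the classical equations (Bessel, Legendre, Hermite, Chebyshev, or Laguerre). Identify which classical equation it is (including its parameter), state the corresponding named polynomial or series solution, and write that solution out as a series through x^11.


All three coefficients share the factor 11; dividing through by 11 gives  x^2 y'' + x y' + (x^2 - 9) y = 0.
This matches the Bessel equation x^2 y'' + x y' + (x^2 - nu^2) y = 0 with nu^2 = 9, so nu = 3; the solution bounded at x = 0 is J_3(x).
Frobenius at x = 0: indicial roots ±nu; for r = nu the recurrence k(k + 2nu) c_k = -c_{k-2} gives the standard series J_nu(x) = sum_{k>=0} (-1)^k / (k! (k+nu)!) (x/2)^(2k+nu). Evaluate the first 5 terms:
  k = 0: (-1)^0 / (0! * 3! * 2^3) x^3 = 1/(1*6*8) x^3 = (1/48) x^3
  k = 1: (-1)^1 / (1! * 4! * 2^5) x^5 = -1/(1*24*32) x^5 = (-1/768) x^5
  k = 2: (-1)^2 / (2! * 5! * 2^7) x^7 = 1/(2*120*128) x^7 = (1/30720) x^7
  k = 3: (-1)^3 / (3! * 6! * 2^9) x^9 = -1/(6*720*512) x^9 = (-1/2211840) x^9
  k = 4: (-1)^4 / (4! * 7! * 2^11) x^11 = 1/(24*5040*2048) x^11 = (1/247726080) x^11
Hence J_3(x) = x^11/247726080 - x^9/2211840 + x^7/30720 - x^5/768 + x^3/48 + ....

J_3(x); series = x^11/247726080 - x^9/2211840 + x^7/30720 - x^5/768 + x^3/48


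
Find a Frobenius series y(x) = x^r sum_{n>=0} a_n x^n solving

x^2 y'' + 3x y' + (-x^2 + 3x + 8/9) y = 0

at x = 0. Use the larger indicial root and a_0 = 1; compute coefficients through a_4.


Write in Frobenius form y'' + (p(x)/x) y' + (q(x)/x^2) y = 0:
  p(x) = 3,  q(x) = -x^2 + 3x + 8/9.
Indicial equation: r(r-1) + (3) r + (8/9) = 0 -> roots r_1 = -2/3, r_2 = -4/3.
Take r = r_1 = -2/3. Let y(x) = x^r sum_{n>=0} a_n x^n with a_0 = 1.
Substitute y = x^r sum a_n x^n and match x^{r+n}. The recurrence is
  D(n) a_n + 3 a_{n-1} - 1 a_{n-2} = 0,  where D(n) = (r+n)(r+n-1) + (3)(r+n) + (8/9).
  a_n = [-3 a_{n-1} + 1 a_{n-2}] / D(n).
Since the indicial polynomial factors as (r - r_1)(r - r_2), D(n) = (r_1 + n - r_1)(r_1 + n - r_2) = n(n + 2/3).
Evaluating step by step (a_0 = 1):
  n = 1: D(1) = 1(1 + 2/3) = 5/3; numerator = -3(1) = -3; a_1 = (-3)/(5/3) = -9/5
  n = 2: D(2) = 2(2 + 2/3) = 16/3; numerator = -3(-9/5) + 1(1) = 32/5; a_2 = (32/5)/(16/3) = 6/5
  n = 3: D(3) = 3(3 + 2/3) = 11; numerator = -3(6/5) + 1(-9/5) = -27/5; a_3 = (-27/5)/(11) = -27/55
  n = 4: D(4) = 4(4 + 2/3) = 56/3; numerator = -3(-27/55) + 1(6/5) = 147/55; a_4 = (147/55)/(56/3) = 63/440

r = -2/3; a_0 = 1; a_1 = -9/5; a_2 = 6/5; a_3 = -27/55; a_4 = 63/440


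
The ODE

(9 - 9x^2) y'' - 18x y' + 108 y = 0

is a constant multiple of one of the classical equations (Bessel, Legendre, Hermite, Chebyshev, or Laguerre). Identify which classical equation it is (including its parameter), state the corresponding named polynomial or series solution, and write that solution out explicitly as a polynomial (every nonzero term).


All three coefficients share the factor 9; dividing through by 9 gives  (1 - x^2) y'' - 2x y' + 12 y = 0.
This matches the Legendre equation (1 - x^2) y'' - 2x y' + n(n+1) y = 0 (note the -2x y' term) with n(n+1) = 12, so n = 3; the polynomial solution is P_3(x).
With y = sum_k a_k x^k, matching x^k gives (k+2)(k+1) a_{k+2} = [k(k+1) - n(n+1)] a_k = (k - 3)(k + 4) a_k. The right side vanishes at k = 3, so the series with the parity of 3 terminates at degree 3.
Standard normalization (P_n(1) = 1): leading coefficient (2n)!/(2^n (n!)^2) = 720/(8*36) = 5/2, so a_3 = 5/2. Work downward with a_k = (k+1)(k+2) a_{k+2} / ((k - 3)(k + 4)):
  a_1 = (2)(3)(5/2) / ((1 - 3)(1 + 4)) = 15/(-10) = -3/2
Hence P_3(x) = 5 x^3/2 - 3 x/2.

P_3(x); series = 5 x^3/2 - 3 x/2


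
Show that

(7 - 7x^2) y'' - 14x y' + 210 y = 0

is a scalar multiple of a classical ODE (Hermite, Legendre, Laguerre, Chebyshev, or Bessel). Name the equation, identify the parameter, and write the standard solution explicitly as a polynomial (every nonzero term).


All three coefficients share the factor 7; dividing through by 7 gives  (1 - x^2) y'' - 2x y' + 30 y = 0.
This matches the Legendre equation (1 - x^2) y'' - 2x y' + n(n+1) y = 0 (note the -2x y' term) with n(n+1) = 30, so n = 5; the polynomial solution is P_5(x).
With y = sum_k a_k x^k, matching x^k gives (k+2)(k+1) a_{k+2} = [k(k+1) - n(n+1)] a_k = (k - 5)(k + 6) a_k. The right side vanishes at k = 5, so the series with the parity of 5 terminates at degree 5.
Standard normalization (P_n(1) = 1): leading coefficient (2n)!/(2^n (n!)^2) = 3628800/(32*14400) = 63/8, so a_5 = 63/8. Work downward with a_k = (k+1)(k+2) a_{k+2} / ((k - 5)(k + 6)):
  a_3 = (4)(5)(63/8) / ((3 - 5)(3 + 6)) = (315/2)/(-18) = -35/4
  a_1 = (2)(3)(-35/4) / ((1 - 5)(1 + 6)) = (-105/2)/(-28) = 15/8
Hence P_5(x) = 63 x^5/8 - 35 x^3/4 + 15 x/8.

P_5(x); series = 63 x^5/8 - 35 x^3/4 + 15 x/8


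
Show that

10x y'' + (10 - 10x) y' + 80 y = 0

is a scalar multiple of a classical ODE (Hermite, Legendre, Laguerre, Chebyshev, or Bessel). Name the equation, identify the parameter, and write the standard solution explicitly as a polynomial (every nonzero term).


All three coefficients share the factor 10; dividing through by 10 gives  x y'' + (1 - x) y' + 8 y = 0.
This matches the Laguerre equation x y'' + (1 - x) y' + n y = 0 with n = 8; the polynomial solution is L_8(x).
With y = sum_k a_k x^k, matching x^k gives (k+1)k a_{k+1} + (k+1) a_{k+1} - k a_k + n a_k = 0, i.e. (k+1)^2 a_{k+1} = (k - n) a_k = (k - 8) a_k. The right side vanishes at k = 8, so the series terminates at degree 8.
Standard normalization L_n(0) = 1 gives a_0 = 1. Work upward with a_{k+1} = (k - 8) a_k / (k+1)^2:
  a_1 = (0 - 8)(1) / 1^2 = -8/1 = -8
  a_2 = (1 - 8)(-8) / 2^2 = 56/4 = 14
  a_3 = (2 - 8)(14) / 3^2 = -84/9 = -28/3
  a_4 = (3 - 8)(-28/3) / 4^2 = (140/3)/16 = 35/12
  a_5 = (4 - 8)(35/12) / 5^2 = (-35/3)/25 = -7/15
  a_6 = (5 - 8)(-7/15) / 6^2 = (7/5)/36 = 7/180
  a_7 = (6 - 8)(7/180) / 7^2 = (-7/90)/49 = -1/630
  a_8 = (7 - 8)(-1/630) / 8^2 = (1/630)/64 = 1/40320
Hence L_8(x) = x^8/40320 - x^7/630 + 7 x^6/180 - 7 x^5/15 + 35 x^4/12 - 28 x^3/3 + 14 x^2 - 8 x + 1.

L_8(x); series = x^8/40320 - x^7/630 + 7 x^6/180 - 7 x^5/15 + 35 x^4/12 - 28 x^3/3 + 14 x^2 - 8 x + 1


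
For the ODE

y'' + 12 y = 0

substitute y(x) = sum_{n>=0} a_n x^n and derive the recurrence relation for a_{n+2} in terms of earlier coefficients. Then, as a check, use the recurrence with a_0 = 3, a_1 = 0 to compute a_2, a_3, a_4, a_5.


Substitute y = sum_n a_n x^n into y'' + (const) y = 0.
y''(x) = sum_{n>=0} (n+2)(n+1) a_{n+2} x^n.
The ODE becomes sum_n [(n+2)(n+1) a_{n+2} + 12 a_n] x^n = 0.
Setting each coefficient to zero gives the recurrence:
  (n+2)(n+1) a_{n+2} + 12 a_n = 0,
  a_{n+2} = -12 / ((n+1)(n+2)) a_n.

Check with a_0 = 3, a_1 = 0 (apply the recurrence for n = 0, 1, 2, 3): a_0 = 3, a_1 = 0, a_2 = -18, a_3 = 0, a_4 = 18, a_5 = 0.

a_{n+2} = -12/((n+1)(n+2)) * a_n; check: a_0 = 3, a_1 = 0, a_2 = -18, a_3 = 0, a_4 = 18, a_5 = 0


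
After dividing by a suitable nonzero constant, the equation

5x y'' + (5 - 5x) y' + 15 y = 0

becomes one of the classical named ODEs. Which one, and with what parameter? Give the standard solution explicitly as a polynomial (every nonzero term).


All three coefficients share the factor 5; dividing through by 5 gives  x y'' + (1 - x) y' + 3 y = 0.
This matches the Laguerre equation x y'' + (1 - x) y' + n y = 0 with n = 3; the polynomial solution is L_3(x).
With y = sum_k a_k x^k, matching x^k gives (k+1)k a_{k+1} + (k+1) a_{k+1} - k a_k + n a_k = 0, i.e. (k+1)^2 a_{k+1} = (k - n) a_k = (k - 3) a_k. The right side vanishes at k = 3, so the series terminates at degree 3.
Standard normalization L_n(0) = 1 gives a_0 = 1. Work upward with a_{k+1} = (k - 3) a_k / (k+1)^2:
  a_1 = (0 - 3)(1) / 1^2 = -3/1 = -3
  a_2 = (1 - 3)(-3) / 2^2 = 6/4 = 3/2
  a_3 = (2 - 3)(3/2) / 3^2 = (-3/2)/9 = -1/6
Hence L_3(x) = -x^3/6 + 3 x^2/2 - 3 x + 1.

L_3(x); series = -x^3/6 + 3 x^2/2 - 3 x + 1


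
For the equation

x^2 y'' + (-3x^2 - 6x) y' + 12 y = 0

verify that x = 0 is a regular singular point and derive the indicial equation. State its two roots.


Divide by x^2 to reach normal form y'' + P_1(x) y' + P_2(x) y = 0 with P_1(x) = -3 - 6/x and P_2(x) = 12/x^2.
x = 0 is a singular point because the y'-coefficient -3 - 6/x has a pole at x = 0 and the y-coefficient 12/x^2 has a pole at x = 0.
It is a regular singular point because x P_1(x) = p(x) = -3x - 6 and x^2 P_2(x) = q(x) = 12 are polynomials, hence analytic at x = 0.
p(0) = -6,  q(0) = 12.
Indicial equation: r(r-1) + p(0) r + q(0) = 0, i.e. r^2 + (p(0) - 1) r + q(0) = 0, i.e. r^2 - 7 r + 12 = 0.
Discriminant: (-7)^2 - 4(12) = 1, so r = (7 ± 1)/2.
Solving: r_1 = 4, r_2 = 3.

indicial: r^2 - 7 r + 12 = 0; roots r_1 = 4, r_2 = 3


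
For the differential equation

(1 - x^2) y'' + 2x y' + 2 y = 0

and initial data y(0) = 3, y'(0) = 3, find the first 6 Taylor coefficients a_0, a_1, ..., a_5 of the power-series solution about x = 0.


Ansatz: y(x) = sum_{n>=0} a_n x^n, so y'(x) = sum_{n>=1} n a_n x^(n-1) and y''(x) = sum_{n>=2} n(n-1) a_n x^(n-2).
Substitute into P(x) y'' + Q(x) y' + R(x) y = 0 with P(x) = 1 - x^2, Q(x) = 2x, R(x) = 2, and match powers of x.
Initial conditions: a_0 = 3, a_1 = 3.
Setting the coefficient of each power of x to zero and solving order by order (substituting the coefficients already found):
  x^0: 2 a_2 + 2 a_0 = 0  ->  2 a_2 = -2 a_0 = -6  ->  a_2 = -3
  x^1: 6 a_3 + 4 a_1 = 0  ->  6 a_3 = -4 a_1 = -12  ->  a_3 = -2
  x^2: 12 a_4 + 4 a_2 = 0  ->  12 a_4 = -4 a_2 = 12  ->  a_4 = 1
  x^3: 20 a_5 + 2 a_3 = 0  ->  20 a_5 = -2 a_3 = 4  ->  a_5 = 1/5
Truncated series: y(x) = 3 + 3 x - 3 x^2 - 2 x^3 + x^4 + (1/5) x^5 + O(x^6).

a_0 = 3; a_1 = 3; a_2 = -3; a_3 = -2; a_4 = 1; a_5 = 1/5


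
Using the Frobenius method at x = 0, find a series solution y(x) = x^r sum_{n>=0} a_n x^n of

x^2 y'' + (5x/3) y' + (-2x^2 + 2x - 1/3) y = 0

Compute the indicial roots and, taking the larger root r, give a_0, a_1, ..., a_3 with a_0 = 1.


Write in Frobenius form y'' + (p(x)/x) y' + (q(x)/x^2) y = 0:
  p(x) = 5/3,  q(x) = -2x^2 + 2x - 1/3.
Indicial equation: r(r-1) + (5/3) r + (-1/3) = 0 -> roots r_1 = 1/3, r_2 = -1.
Take r = r_1 = 1/3. Let y(x) = x^r sum_{n>=0} a_n x^n with a_0 = 1.
Substitute y = x^r sum a_n x^n and match x^{r+n}. The recurrence is
  D(n) a_n + 2 a_{n-1} - 2 a_{n-2} = 0,  where D(n) = (r+n)(r+n-1) + (5/3)(r+n) + (-1/3).
  a_n = [-2 a_{n-1} + 2 a_{n-2}] / D(n).
Since the indicial polynomial factors as (r - r_1)(r - r_2), D(n) = (r_1 + n - r_1)(r_1 + n - r_2) = n(n + 4/3).
Evaluating step by step (a_0 = 1):
  n = 1: D(1) = 1(1 + 4/3) = 7/3; numerator = -2(1) = -2; a_1 = (-2)/(7/3) = -6/7
  n = 2: D(2) = 2(2 + 4/3) = 20/3; numerator = -2(-6/7) + 2(1) = 26/7; a_2 = (26/7)/(20/3) = 39/70
  n = 3: D(3) = 3(3 + 4/3) = 13; numerator = -2(39/70) + 2(-6/7) = -99/35; a_3 = (-99/35)/(13) = -99/455

r = 1/3; a_0 = 1; a_1 = -6/7; a_2 = 39/70; a_3 = -99/455


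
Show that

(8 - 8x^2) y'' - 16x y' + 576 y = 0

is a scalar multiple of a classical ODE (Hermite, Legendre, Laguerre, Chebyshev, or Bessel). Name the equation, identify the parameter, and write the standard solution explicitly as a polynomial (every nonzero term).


All three coefficients share the factor 8; dividing through by 8 gives  (1 - x^2) y'' - 2x y' + 72 y = 0.
This matches the Legendre equation (1 - x^2) y'' - 2x y' + n(n+1) y = 0 (note the -2x y' term) with n(n+1) = 72, so n = 8; the polynomial solution is P_8(x).
With y = sum_k a_k x^k, matching x^k gives (k+2)(k+1) a_{k+2} = [k(k+1) - n(n+1)] a_k = (k - 8)(k + 9) a_k. The right side vanishes at k = 8, so the series with the parity of 8 terminates at degree 8.
Standard normalization (P_n(1) = 1): leading coefficient (2n)!/(2^n (n!)^2) = 20922789888000/(256*1625702400) = 6435/128, so a_8 = 6435/128. Work downward with a_k = (k+1)(k+2) a_{k+2} / ((k - 8)(k + 9)):
  a_6 = (7)(8)(6435/128) / ((6 - 8)(6 + 9)) = (45045/16)/(-30) = -3003/32
  a_4 = (5)(6)(-3003/32) / ((4 - 8)(4 + 9)) = (-45045/16)/(-52) = 3465/64
  a_2 = (3)(4)(3465/64) / ((2 - 8)(2 + 9)) = (10395/16)/(-66) = -315/32
  a_0 = (1)(2)(-315/32) / ((0 - 8)(0 + 9)) = (-315/16)/(-72) = 35/128
Hence P_8(x) = 6435 x^8/128 - 3003 x^6/32 + 3465 x^4/64 - 315 x^2/32 + 35/128.

P_8(x); series = 6435 x^8/128 - 3003 x^6/32 + 3465 x^4/64 - 315 x^2/32 + 35/128


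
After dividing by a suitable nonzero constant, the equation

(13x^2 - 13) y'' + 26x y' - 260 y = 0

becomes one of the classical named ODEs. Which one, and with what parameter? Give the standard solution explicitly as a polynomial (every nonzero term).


All three coefficients share the factor -13; dividing through by -13 gives  (1 - x^2) y'' - 2x y' + 20 y = 0.
This matches the Legendre equation (1 - x^2) y'' - 2x y' + n(n+1) y = 0 (note the -2x y' term) with n(n+1) = 20, so n = 4; the polynomial solution is P_4(x).
With y = sum_k a_k x^k, matching x^k gives (k+2)(k+1) a_{k+2} = [k(k+1) - n(n+1)] a_k = (k - 4)(k + 5) a_k. The right side vanishes at k = 4, so the series with the parity of 4 terminates at degree 4.
Standard normalization (P_n(1) = 1): leading coefficient (2n)!/(2^n (n!)^2) = 40320/(16*576) = 35/8, so a_4 = 35/8. Work downward with a_k = (k+1)(k+2) a_{k+2} / ((k - 4)(k + 5)):
  a_2 = (3)(4)(35/8) / ((2 - 4)(2 + 5)) = (105/2)/(-14) = -15/4
  a_0 = (1)(2)(-15/4) / ((0 - 4)(0 + 5)) = (-15/2)/(-20) = 3/8
Hence P_4(x) = 35 x^4/8 - 15 x^2/4 + 3/8.

P_4(x); series = 35 x^4/8 - 15 x^2/4 + 3/8


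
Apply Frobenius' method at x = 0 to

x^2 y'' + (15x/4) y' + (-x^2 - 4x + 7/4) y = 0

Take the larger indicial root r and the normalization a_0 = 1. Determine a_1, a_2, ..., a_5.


Write in Frobenius form y'' + (p(x)/x) y' + (q(x)/x^2) y = 0:
  p(x) = 15/4,  q(x) = -x^2 - 4x + 7/4.
Indicial equation: r(r-1) + (15/4) r + (7/4) = 0 -> roots r_1 = -1, r_2 = -7/4.
Take r = r_1 = -1. Let y(x) = x^r sum_{n>=0} a_n x^n with a_0 = 1.
Substitute y = x^r sum a_n x^n and match x^{r+n}. The recurrence is
  D(n) a_n - 4 a_{n-1} - 1 a_{n-2} = 0,  where D(n) = (r+n)(r+n-1) + (15/4)(r+n) + (7/4).
  a_n = [4 a_{n-1} + 1 a_{n-2}] / D(n).
Since the indicial polynomial factors as (r - r_1)(r - r_2), D(n) = (r_1 + n - r_1)(r_1 + n - r_2) = n(n + 3/4).
Evaluating step by step (a_0 = 1):
  n = 1: D(1) = 1(1 + 3/4) = 7/4; numerator = 4(1) = 4; a_1 = (4)/(7/4) = 16/7
  n = 2: D(2) = 2(2 + 3/4) = 11/2; numerator = 4(16/7) + 1(1) = 71/7; a_2 = (71/7)/(11/2) = 142/77
  n = 3: D(3) = 3(3 + 3/4) = 45/4; numerator = 4(142/77) + 1(16/7) = 744/77; a_3 = (744/77)/(45/4) = 992/1155
  n = 4: D(4) = 4(4 + 3/4) = 19; numerator = 4(992/1155) + 1(142/77) = 6098/1155; a_4 = (6098/1155)/(19) = 6098/21945
  n = 5: D(5) = 5(5 + 3/4) = 115/4; numerator = 4(6098/21945) + 1(992/1155) = 8648/4389; a_5 = (8648/4389)/(115/4) = 1504/21945

r = -1; a_0 = 1; a_1 = 16/7; a_2 = 142/77; a_3 = 992/1155; a_4 = 6098/21945; a_5 = 1504/21945


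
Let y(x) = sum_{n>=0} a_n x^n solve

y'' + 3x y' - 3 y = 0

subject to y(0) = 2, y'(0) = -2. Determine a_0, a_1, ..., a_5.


Ansatz: y(x) = sum_{n>=0} a_n x^n, so y'(x) = sum_{n>=1} n a_n x^(n-1) and y''(x) = sum_{n>=2} n(n-1) a_n x^(n-2).
Substitute into P(x) y'' + Q(x) y' + R(x) y = 0 with P(x) = 1, Q(x) = 3x, R(x) = -3, and match powers of x.
Initial conditions: a_0 = 2, a_1 = -2.
Setting the coefficient of each power of x to zero and solving order by order (substituting the coefficients already found):
  x^0: 2 a_2 - 3 a_0 = 0  ->  2 a_2 = 3 a_0 = 6  ->  a_2 = 3
  x^1: 6 a_3 = 0  ->  a_3 = 0
  x^2: 12 a_4 + 3 a_2 = 0  ->  12 a_4 = -3 a_2 = -9  ->  a_4 = -3/4
  x^3: 20 a_5 + 6 a_3 = 0  ->  20 a_5 = -6 a_3 = 0  ->  a_5 = 0
Truncated series: y(x) = 2 - 2 x + 3 x^2 - (3/4) x^4 + O(x^6).

a_0 = 2; a_1 = -2; a_2 = 3; a_3 = 0; a_4 = -3/4; a_5 = 0


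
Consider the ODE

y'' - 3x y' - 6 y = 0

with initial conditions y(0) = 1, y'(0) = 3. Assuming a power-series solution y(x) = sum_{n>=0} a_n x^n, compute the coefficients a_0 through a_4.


Ansatz: y(x) = sum_{n>=0} a_n x^n, so y'(x) = sum_{n>=1} n a_n x^(n-1) and y''(x) = sum_{n>=2} n(n-1) a_n x^(n-2).
Substitute into P(x) y'' + Q(x) y' + R(x) y = 0 with P(x) = 1, Q(x) = -3x, R(x) = -6, and match powers of x.
Initial conditions: a_0 = 1, a_1 = 3.
Setting the coefficient of each power of x to zero and solving order by order (substituting the coefficients already found):
  x^0: 2 a_2 - 6 a_0 = 0  ->  2 a_2 = 6 a_0 = 6  ->  a_2 = 3
  x^1: 6 a_3 - 9 a_1 = 0  ->  6 a_3 = 9 a_1 = 27  ->  a_3 = 9/2
  x^2: 12 a_4 - 12 a_2 = 0  ->  12 a_4 = 12 a_2 = 36  ->  a_4 = 3
Truncated series: y(x) = 1 + 3 x + 3 x^2 + (9/2) x^3 + 3 x^4 + O(x^5).

a_0 = 1; a_1 = 3; a_2 = 3; a_3 = 9/2; a_4 = 3


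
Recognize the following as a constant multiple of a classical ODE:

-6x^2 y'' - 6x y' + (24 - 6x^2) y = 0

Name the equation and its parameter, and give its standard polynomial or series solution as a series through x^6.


All three coefficients share the factor -6; dividing through by -6 gives  x^2 y'' + x y' + (x^2 - 4) y = 0.
This matches the Bessel equation x^2 y'' + x y' + (x^2 - nu^2) y = 0 with nu^2 = 4, so nu = 2; the solution bounded at x = 0 is J_2(x).
Frobenius at x = 0: indicial roots ±nu; for r = nu the recurrence k(k + 2nu) c_k = -c_{k-2} gives the standard series J_nu(x) = sum_{k>=0} (-1)^k / (k! (k+nu)!) (x/2)^(2k+nu). Evaluate the first 3 terms:
  k = 0: (-1)^0 / (0! * 2! * 2^2) x^2 = 1/(1*2*4) x^2 = (1/8) x^2
  k = 1: (-1)^1 / (1! * 3! * 2^4) x^4 = -1/(1*6*16) x^4 = (-1/96) x^4
  k = 2: (-1)^2 / (2! * 4! * 2^6) x^6 = 1/(2*24*64) x^6 = (1/3072) x^6
Hence J_2(x) = x^6/3072 - x^4/96 + x^2/8 + ....

J_2(x); series = x^6/3072 - x^4/96 + x^2/8


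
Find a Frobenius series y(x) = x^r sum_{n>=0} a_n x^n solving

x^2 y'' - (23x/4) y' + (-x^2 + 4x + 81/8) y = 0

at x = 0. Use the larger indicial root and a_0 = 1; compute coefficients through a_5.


Write in Frobenius form y'' + (p(x)/x) y' + (q(x)/x^2) y = 0:
  p(x) = -23/4,  q(x) = -x^2 + 4x + 81/8.
Indicial equation: r(r-1) + (-23/4) r + (81/8) = 0 -> roots r_1 = 9/2, r_2 = 9/4.
Take r = r_1 = 9/2. Let y(x) = x^r sum_{n>=0} a_n x^n with a_0 = 1.
Substitute y = x^r sum a_n x^n and match x^{r+n}. The recurrence is
  D(n) a_n + 4 a_{n-1} - 1 a_{n-2} = 0,  where D(n) = (r+n)(r+n-1) + (-23/4)(r+n) + (81/8).
  a_n = [-4 a_{n-1} + 1 a_{n-2}] / D(n).
Since the indicial polynomial factors as (r - r_1)(r - r_2), D(n) = (r_1 + n - r_1)(r_1 + n - r_2) = n(n + 9/4).
Evaluating step by step (a_0 = 1):
  n = 1: D(1) = 1(1 + 9/4) = 13/4; numerator = -4(1) = -4; a_1 = (-4)/(13/4) = -16/13
  n = 2: D(2) = 2(2 + 9/4) = 17/2; numerator = -4(-16/13) + 1(1) = 77/13; a_2 = (77/13)/(17/2) = 154/221
  n = 3: D(3) = 3(3 + 9/4) = 63/4; numerator = -4(154/221) + 1(-16/13) = -888/221; a_3 = (-888/221)/(63/4) = -1184/4641
  n = 4: D(4) = 4(4 + 9/4) = 25; numerator = -4(-1184/4641) + 1(154/221) = 7970/4641; a_4 = (7970/4641)/(25) = 1594/23205
  n = 5: D(5) = 5(5 + 9/4) = 145/4; numerator = -4(1594/23205) + 1(-1184/4641) = -12296/23205; a_5 = (-12296/23205)/(145/4) = -1696/116025

r = 9/2; a_0 = 1; a_1 = -16/13; a_2 = 154/221; a_3 = -1184/4641; a_4 = 1594/23205; a_5 = -1696/116025


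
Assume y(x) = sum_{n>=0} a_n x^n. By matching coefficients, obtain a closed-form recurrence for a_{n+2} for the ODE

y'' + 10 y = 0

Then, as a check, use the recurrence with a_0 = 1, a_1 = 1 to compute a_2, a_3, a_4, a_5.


Substitute y = sum_n a_n x^n into y'' + (const) y = 0.
y''(x) = sum_{n>=0} (n+2)(n+1) a_{n+2} x^n.
The ODE becomes sum_n [(n+2)(n+1) a_{n+2} + 10 a_n] x^n = 0.
Setting each coefficient to zero gives the recurrence:
  (n+2)(n+1) a_{n+2} + 10 a_n = 0,
  a_{n+2} = -10 / ((n+1)(n+2)) a_n.

Check with a_0 = 1, a_1 = 1 (apply the recurrence for n = 0, 1, 2, 3): a_0 = 1, a_1 = 1, a_2 = -5, a_3 = -5/3, a_4 = 25/6, a_5 = 5/6.

a_{n+2} = -10/((n+1)(n+2)) * a_n; check: a_0 = 1, a_1 = 1, a_2 = -5, a_3 = -5/3, a_4 = 25/6, a_5 = 5/6


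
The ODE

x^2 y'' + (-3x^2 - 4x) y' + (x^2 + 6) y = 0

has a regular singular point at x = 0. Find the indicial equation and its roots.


Divide by x^2 to reach normal form y'' + P_1(x) y' + P_2(x) y = 0 with P_1(x) = -3 - 4/x and P_2(x) = 1 + 6/x^2.
x = 0 is a singular point because the y'-coefficient -3 - 4/x has a pole at x = 0 and the y-coefficient 1 + 6/x^2 has a pole at x = 0.
It is a regular singular point because x P_1(x) = p(x) = -3x - 4 and x^2 P_2(x) = q(x) = x^2 + 6 are polynomials, hence analytic at x = 0.
p(0) = -4,  q(0) = 6.
Indicial equation: r(r-1) + p(0) r + q(0) = 0, i.e. r^2 + (p(0) - 1) r + q(0) = 0, i.e. r^2 - 5 r + 6 = 0.
Discriminant: (-5)^2 - 4(6) = 1, so r = (5 ± 1)/2.
Solving: r_1 = 3, r_2 = 2.

indicial: r^2 - 5 r + 6 = 0; roots r_1 = 3, r_2 = 2


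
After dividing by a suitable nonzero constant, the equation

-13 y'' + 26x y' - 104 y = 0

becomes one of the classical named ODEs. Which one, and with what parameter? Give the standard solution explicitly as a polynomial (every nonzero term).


All three coefficients share the factor -13; dividing through by -13 gives  y'' - 2x y' + 8 y = 0.
This matches the Hermite equation y'' - 2x y' + 2n y = 0 with 2n = 8, so n = 4; the polynomial solution is H_4(x).
With y = sum_k a_k x^k, matching x^k gives (k+2)(k+1) a_{k+2} = 2(k - n) a_k = 2(k - 4) a_k. The right side vanishes at k = 4, so the series with the parity of 4 terminates at degree 4.
Standard normalization: leading coefficient of H_n is 2^n, so a_4 = 2^4 = 16. Work downward with a_k = (k+1)(k+2) a_{k+2} / (2(k - n)):
  a_2 = (3)(4)(16) / (2(2 - 4)) = 192/(-4) = -48
  a_0 = (1)(2)(-48) / (2(0 - 4)) = -96/(-8) = 12
Hence H_4(x) = 16 x^4 - 48 x^2 + 12.

H_4(x); series = 16 x^4 - 48 x^2 + 12


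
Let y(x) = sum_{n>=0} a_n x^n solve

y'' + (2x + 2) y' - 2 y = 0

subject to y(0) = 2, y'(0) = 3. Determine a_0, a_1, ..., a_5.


Ansatz: y(x) = sum_{n>=0} a_n x^n, so y'(x) = sum_{n>=1} n a_n x^(n-1) and y''(x) = sum_{n>=2} n(n-1) a_n x^(n-2).
Substitute into P(x) y'' + Q(x) y' + R(x) y = 0 with P(x) = 1, Q(x) = 2x + 2, R(x) = -2, and match powers of x.
Initial conditions: a_0 = 2, a_1 = 3.
Setting the coefficient of each power of x to zero and solving order by order (substituting the coefficients already found):
  x^0: 2 a_2 + 2 a_1 - 2 a_0 = 0  ->  2 a_2 = -2 a_1 + 2 a_0 = -2  ->  a_2 = -1
  x^1: 6 a_3 + 4 a_2 = 0  ->  6 a_3 = -4 a_2 = 4  ->  a_3 = 2/3
  x^2: 12 a_4 + 6 a_3 + 2 a_2 = 0  ->  12 a_4 = -6 a_3 - 2 a_2 = -2  ->  a_4 = -1/6
  x^3: 20 a_5 + 8 a_4 + 4 a_3 = 0  ->  20 a_5 = -8 a_4 - 4 a_3 = -4/3  ->  a_5 = -1/15
Truncated series: y(x) = 2 + 3 x - x^2 + (2/3) x^3 - (1/6) x^4 - (1/15) x^5 + O(x^6).

a_0 = 2; a_1 = 3; a_2 = -1; a_3 = 2/3; a_4 = -1/6; a_5 = -1/15


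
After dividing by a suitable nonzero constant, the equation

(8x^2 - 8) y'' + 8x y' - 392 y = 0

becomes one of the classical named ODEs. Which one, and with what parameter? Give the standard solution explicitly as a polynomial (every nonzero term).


All three coefficients share the factor -8; dividing through by -8 gives  (1 - x^2) y'' - x y' + 49 y = 0.
This matches the Chebyshev equation (1 - x^2) y'' - x y' + n^2 y = 0 (note the -x y' term, not -2x y') with n^2 = 49, so n = 7; the polynomial solution is T_7(x).
With y = sum_k a_k x^k, matching x^k gives (k+2)(k+1) a_{k+2} = (k^2 - n^2) a_k = (k - 7)(k + 7) a_k. The right side vanishes at k = 7, so the series with the parity of 7 terminates at degree 7.
Standard normalization: leading coefficient of T_n is 2^(n-1), so a_7 = 2^6 = 64. Work downward with a_k = (k+1)(k+2) a_{k+2} / ((k - 7)(k + 7)):
  a_5 = (6)(7)(64) / ((5 - 7)(5 + 7)) = 2688/(-24) = -112
  a_3 = (4)(5)(-112) / ((3 - 7)(3 + 7)) = -2240/(-40) = 56
  a_1 = (2)(3)(56) / ((1 - 7)(1 + 7)) = 336/(-48) = -7
Hence T_7(x) = 64 x^7 - 112 x^5 + 56 x^3 - 7 x.

T_7(x); series = 64 x^7 - 112 x^5 + 56 x^3 - 7 x


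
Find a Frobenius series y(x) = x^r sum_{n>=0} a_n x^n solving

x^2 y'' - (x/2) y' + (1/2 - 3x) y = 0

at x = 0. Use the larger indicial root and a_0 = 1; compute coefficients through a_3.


Write in Frobenius form y'' + (p(x)/x) y' + (q(x)/x^2) y = 0:
  p(x) = -1/2,  q(x) = 1/2 - 3x.
Indicial equation: r(r-1) + (-1/2) r + (1/2) = 0 -> roots r_1 = 1, r_2 = 1/2.
Take r = r_1 = 1. Let y(x) = x^r sum_{n>=0} a_n x^n with a_0 = 1.
Substitute y = x^r sum a_n x^n and match x^{r+n}. The recurrence is
  D(n) a_n - 3 a_{n-1} = 0,  where D(n) = (r+n)(r+n-1) + (-1/2)(r+n) + (1/2).
  a_n = 3 / D(n) * a_{n-1}.
Since the indicial polynomial factors as (r - r_1)(r - r_2), D(n) = (r_1 + n - r_1)(r_1 + n - r_2) = n(n + 1/2).
Evaluating step by step (a_0 = 1):
  n = 1: D(1) = 1(1 + 1/2) = 3/2; numerator = 3(1) = 3; a_1 = (3)/(3/2) = 2
  n = 2: D(2) = 2(2 + 1/2) = 5; numerator = 3(2) = 6; a_2 = (6)/(5) = 6/5
  n = 3: D(3) = 3(3 + 1/2) = 21/2; numerator = 3(6/5) = 18/5; a_3 = (18/5)/(21/2) = 12/35

r = 1; a_0 = 1; a_1 = 2; a_2 = 6/5; a_3 = 12/35


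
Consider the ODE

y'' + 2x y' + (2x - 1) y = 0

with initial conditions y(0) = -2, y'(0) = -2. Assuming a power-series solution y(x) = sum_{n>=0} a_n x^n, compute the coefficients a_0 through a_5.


Ansatz: y(x) = sum_{n>=0} a_n x^n, so y'(x) = sum_{n>=1} n a_n x^(n-1) and y''(x) = sum_{n>=2} n(n-1) a_n x^(n-2).
Substitute into P(x) y'' + Q(x) y' + R(x) y = 0 with P(x) = 1, Q(x) = 2x, R(x) = 2x - 1, and match powers of x.
Initial conditions: a_0 = -2, a_1 = -2.
Setting the coefficient of each power of x to zero and solving order by order (substituting the coefficients already found):
  x^0: 2 a_2 - a_0 = 0  ->  2 a_2 = a_0 = -2  ->  a_2 = -1
  x^1: 6 a_3 + a_1 + 2 a_0 = 0  ->  6 a_3 = -a_1 - 2 a_0 = 6  ->  a_3 = 1
  x^2: 12 a_4 + 3 a_2 + 2 a_1 = 0  ->  12 a_4 = -3 a_2 - 2 a_1 = 7  ->  a_4 = 7/12
  x^3: 20 a_5 + 5 a_3 + 2 a_2 = 0  ->  20 a_5 = -5 a_3 - 2 a_2 = -3  ->  a_5 = -3/20
Truncated series: y(x) = -2 - 2 x - x^2 + x^3 + (7/12) x^4 - (3/20) x^5 + O(x^6).

a_0 = -2; a_1 = -2; a_2 = -1; a_3 = 1; a_4 = 7/12; a_5 = -3/20


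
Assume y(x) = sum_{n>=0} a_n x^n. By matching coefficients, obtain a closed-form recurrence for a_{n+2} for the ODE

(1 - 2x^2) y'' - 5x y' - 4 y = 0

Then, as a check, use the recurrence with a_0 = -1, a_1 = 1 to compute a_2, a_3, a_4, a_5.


Substitute y = sum_n a_n x^n.
(1 - 2 x^2) y'' contributes (n+2)(n+1) a_{n+2} - 2 n(n-1) a_n at x^n.
-5 x y'(x) contributes -5 n a_n at x^n.
-4 y(x) contributes -4 a_n at x^n.
Matching x^n: (n+2)(n+1) a_{n+2} + (-2 n(n-1) - 5 n - 4) a_n = 0.
Thus a_{n+2} = (2 n(n-1) + 5 n + 4) / ((n+1)(n+2)) * a_n.

Check with a_0 = -1, a_1 = 1 (apply the recurrence for n = 0, 1, 2, 3): a_0 = -1, a_1 = 1, a_2 = -2, a_3 = 3/2, a_4 = -3, a_5 = 93/40.

a_(n+2) = (2 n(n-1) + 5 n + 4) / ((n+1)(n+2)) * a_n; check: a_0 = -1, a_1 = 1, a_2 = -2, a_3 = 3/2, a_4 = -3, a_5 = 93/40


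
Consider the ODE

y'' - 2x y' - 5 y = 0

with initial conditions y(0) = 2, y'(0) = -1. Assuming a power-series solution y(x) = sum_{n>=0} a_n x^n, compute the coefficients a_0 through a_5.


Ansatz: y(x) = sum_{n>=0} a_n x^n, so y'(x) = sum_{n>=1} n a_n x^(n-1) and y''(x) = sum_{n>=2} n(n-1) a_n x^(n-2).
Substitute into P(x) y'' + Q(x) y' + R(x) y = 0 with P(x) = 1, Q(x) = -2x, R(x) = -5, and match powers of x.
Initial conditions: a_0 = 2, a_1 = -1.
Setting the coefficient of each power of x to zero and solving order by order (substituting the coefficients already found):
  x^0: 2 a_2 - 5 a_0 = 0  ->  2 a_2 = 5 a_0 = 10  ->  a_2 = 5
  x^1: 6 a_3 - 7 a_1 = 0  ->  6 a_3 = 7 a_1 = -7  ->  a_3 = -7/6
  x^2: 12 a_4 - 9 a_2 = 0  ->  12 a_4 = 9 a_2 = 45  ->  a_4 = 15/4
  x^3: 20 a_5 - 11 a_3 = 0  ->  20 a_5 = 11 a_3 = -77/6  ->  a_5 = -77/120
Truncated series: y(x) = 2 - x + 5 x^2 - (7/6) x^3 + (15/4) x^4 - (77/120) x^5 + O(x^6).

a_0 = 2; a_1 = -1; a_2 = 5; a_3 = -7/6; a_4 = 15/4; a_5 = -77/120


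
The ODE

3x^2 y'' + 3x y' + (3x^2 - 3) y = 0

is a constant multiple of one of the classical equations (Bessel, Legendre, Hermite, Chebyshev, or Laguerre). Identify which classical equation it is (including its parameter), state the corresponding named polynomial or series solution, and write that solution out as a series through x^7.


All three coefficients share the factor 3; dividing through by 3 gives  x^2 y'' + x y' + (x^2 - 1) y = 0.
This matches the Bessel equation x^2 y'' + x y' + (x^2 - nu^2) y = 0 with nu^2 = 1, so nu = 1; the solution bounded at x = 0 is J_1(x).
Frobenius at x = 0: indicial roots ±nu; for r = nu the recurrence k(k + 2nu) c_k = -c_{k-2} gives the standard series J_nu(x) = sum_{k>=0} (-1)^k / (k! (k+nu)!) (x/2)^(2k+nu). Evaluate the first 4 terms:
  k = 0: (-1)^0 / (0! * 1! * 2^1) x^1 = 1/(1*1*2) x^1 = (1/2) x^1
  k = 1: (-1)^1 / (1! * 2! * 2^3) x^3 = -1/(1*2*8) x^3 = (-1/16) x^3
  k = 2: (-1)^2 / (2! * 3! * 2^5) x^5 = 1/(2*6*32) x^5 = (1/384) x^5
  k = 3: (-1)^3 / (3! * 4! * 2^7) x^7 = -1/(6*24*128) x^7 = (-1/18432) x^7
Hence J_1(x) = -x^7/18432 + x^5/384 - x^3/16 + x/2 + ....

J_1(x); series = -x^7/18432 + x^5/384 - x^3/16 + x/2


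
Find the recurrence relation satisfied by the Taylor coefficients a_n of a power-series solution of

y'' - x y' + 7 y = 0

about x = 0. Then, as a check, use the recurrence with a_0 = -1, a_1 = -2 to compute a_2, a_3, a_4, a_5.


Substitute y = sum_n a_n x^n.
y''(x) has coefficient (n+2)(n+1) a_{n+2} at x^n;
-x y'(x) has coefficient -n a_n at x^n (shift);
7 y(x) has coefficient 7 a_n at x^n.
Matching x^n: (n+2)(n+1) a_{n+2} + (-n + 7) a_n = 0.
Thus a_{n+2} = (n - 7) / ((n+1)(n+2)) * a_n.

Check with a_0 = -1, a_1 = -2 (apply the recurrence for n = 0, 1, 2, 3): a_0 = -1, a_1 = -2, a_2 = 7/2, a_3 = 2, a_4 = -35/24, a_5 = -2/5.

a_(n+2) = (n - 7) / ((n+1)(n+2)) * a_n; check: a_0 = -1, a_1 = -2, a_2 = 7/2, a_3 = 2, a_4 = -35/24, a_5 = -2/5


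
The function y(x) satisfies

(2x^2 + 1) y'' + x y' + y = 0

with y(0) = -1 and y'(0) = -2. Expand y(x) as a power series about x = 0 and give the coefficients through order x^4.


Ansatz: y(x) = sum_{n>=0} a_n x^n, so y'(x) = sum_{n>=1} n a_n x^(n-1) and y''(x) = sum_{n>=2} n(n-1) a_n x^(n-2).
Substitute into P(x) y'' + Q(x) y' + R(x) y = 0 with P(x) = 2x^2 + 1, Q(x) = x, R(x) = 1, and match powers of x.
Initial conditions: a_0 = -1, a_1 = -2.
Setting the coefficient of each power of x to zero and solving order by order (substituting the coefficients already found):
  x^0: 2 a_2 + a_0 = 0  ->  2 a_2 = -a_0 = 1  ->  a_2 = 1/2
  x^1: 6 a_3 + 2 a_1 = 0  ->  6 a_3 = -2 a_1 = 4  ->  a_3 = 2/3
  x^2: 12 a_4 + 7 a_2 = 0  ->  12 a_4 = -7 a_2 = -7/2  ->  a_4 = -7/24
Truncated series: y(x) = -1 - 2 x + (1/2) x^2 + (2/3) x^3 - (7/24) x^4 + O(x^5).

a_0 = -1; a_1 = -2; a_2 = 1/2; a_3 = 2/3; a_4 = -7/24


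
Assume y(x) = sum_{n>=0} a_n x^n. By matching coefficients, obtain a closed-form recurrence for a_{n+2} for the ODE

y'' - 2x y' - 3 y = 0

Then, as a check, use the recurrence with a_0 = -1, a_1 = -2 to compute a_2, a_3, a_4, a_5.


Substitute y = sum_n a_n x^n.
y''(x) has coefficient (n+2)(n+1) a_{n+2} at x^n;
-2 x y'(x) has coefficient -2 n a_n at x^n (shift);
-3 y(x) has coefficient -3 a_n at x^n.
Matching x^n: (n+2)(n+1) a_{n+2} + (-2n - 3) a_n = 0.
Thus a_{n+2} = (2n + 3) / ((n+1)(n+2)) * a_n.

Check with a_0 = -1, a_1 = -2 (apply the recurrence for n = 0, 1, 2, 3): a_0 = -1, a_1 = -2, a_2 = -3/2, a_3 = -5/3, a_4 = -7/8, a_5 = -3/4.

a_(n+2) = (2n + 3) / ((n+1)(n+2)) * a_n; check: a_0 = -1, a_1 = -2, a_2 = -3/2, a_3 = -5/3, a_4 = -7/8, a_5 = -3/4


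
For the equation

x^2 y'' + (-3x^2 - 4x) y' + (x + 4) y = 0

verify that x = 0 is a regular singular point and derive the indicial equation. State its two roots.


Divide by x^2 to reach normal form y'' + P_1(x) y' + P_2(x) y = 0 with P_1(x) = -3 - 4/x and P_2(x) = 1/x + 4/x^2.
x = 0 is a singular point because the y'-coefficient -3 - 4/x has a pole at x = 0 and the y-coefficient 1/x + 4/x^2 has a pole at x = 0.
It is a regular singular point because x P_1(x) = p(x) = -3x - 4 and x^2 P_2(x) = q(x) = x + 4 are polynomials, hence analytic at x = 0.
p(0) = -4,  q(0) = 4.
Indicial equation: r(r-1) + p(0) r + q(0) = 0, i.e. r^2 + (p(0) - 1) r + q(0) = 0, i.e. r^2 - 5 r + 4 = 0.
Discriminant: (-5)^2 - 4(4) = 9, so r = (5 ± 3)/2.
Solving: r_1 = 4, r_2 = 1.

indicial: r^2 - 5 r + 4 = 0; roots r_1 = 4, r_2 = 1


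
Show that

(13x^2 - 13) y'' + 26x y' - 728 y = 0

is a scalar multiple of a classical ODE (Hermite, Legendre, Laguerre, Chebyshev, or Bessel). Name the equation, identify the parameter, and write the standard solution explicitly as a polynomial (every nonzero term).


All three coefficients share the factor -13; dividing through by -13 gives  (1 - x^2) y'' - 2x y' + 56 y = 0.
This matches the Legendre equation (1 - x^2) y'' - 2x y' + n(n+1) y = 0 (note the -2x y' term) with n(n+1) = 56, so n = 7; the polynomial solution is P_7(x).
With y = sum_k a_k x^k, matching x^k gives (k+2)(k+1) a_{k+2} = [k(k+1) - n(n+1)] a_k = (k - 7)(k + 8) a_k. The right side vanishes at k = 7, so the series with the parity of 7 terminates at degree 7.
Standard normalization (P_n(1) = 1): leading coefficient (2n)!/(2^n (n!)^2) = 87178291200/(128*25401600) = 429/16, so a_7 = 429/16. Work downward with a_k = (k+1)(k+2) a_{k+2} / ((k - 7)(k + 8)):
  a_5 = (6)(7)(429/16) / ((5 - 7)(5 + 8)) = (9009/8)/(-26) = -693/16
  a_3 = (4)(5)(-693/16) / ((3 - 7)(3 + 8)) = (-3465/4)/(-44) = 315/16
  a_1 = (2)(3)(315/16) / ((1 - 7)(1 + 8)) = (945/8)/(-54) = -35/16
Hence P_7(x) = 429 x^7/16 - 693 x^5/16 + 315 x^3/16 - 35 x/16.

P_7(x); series = 429 x^7/16 - 693 x^5/16 + 315 x^3/16 - 35 x/16


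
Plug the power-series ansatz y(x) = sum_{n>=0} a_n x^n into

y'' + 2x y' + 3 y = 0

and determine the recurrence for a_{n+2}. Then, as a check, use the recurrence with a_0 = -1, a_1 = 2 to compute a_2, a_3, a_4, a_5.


Substitute y = sum_n a_n x^n.
y''(x) has coefficient (n+2)(n+1) a_{n+2} at x^n;
2 x y'(x) has coefficient 2 n a_n at x^n (shift);
3 y(x) has coefficient 3 a_n at x^n.
Matching x^n: (n+2)(n+1) a_{n+2} + (2n + 3) a_n = 0.
Thus a_{n+2} = (-2n - 3) / ((n+1)(n+2)) * a_n.

Check with a_0 = -1, a_1 = 2 (apply the recurrence for n = 0, 1, 2, 3): a_0 = -1, a_1 = 2, a_2 = 3/2, a_3 = -5/3, a_4 = -7/8, a_5 = 3/4.

a_(n+2) = (-2n - 3) / ((n+1)(n+2)) * a_n; check: a_0 = -1, a_1 = 2, a_2 = 3/2, a_3 = -5/3, a_4 = -7/8, a_5 = 3/4


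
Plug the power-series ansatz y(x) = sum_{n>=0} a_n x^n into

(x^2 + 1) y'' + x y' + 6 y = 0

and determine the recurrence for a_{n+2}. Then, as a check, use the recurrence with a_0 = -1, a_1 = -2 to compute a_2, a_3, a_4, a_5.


Substitute y = sum_n a_n x^n.
(1 + 1 x^2) y'' contributes (n+2)(n+1) a_{n+2} + n(n-1) a_n at x^n.
x y'(x) contributes n a_n at x^n.
6 y(x) contributes 6 a_n at x^n.
Matching x^n: (n+2)(n+1) a_{n+2} + (n(n-1) + n + 6) a_n = 0.
Thus a_{n+2} = (-n(n-1) - n - 6) / ((n+1)(n+2)) * a_n.

Check with a_0 = -1, a_1 = -2 (apply the recurrence for n = 0, 1, 2, 3): a_0 = -1, a_1 = -2, a_2 = 3, a_3 = 7/3, a_4 = -5/2, a_5 = -7/4.

a_(n+2) = (-n(n-1) - n - 6) / ((n+1)(n+2)) * a_n; check: a_0 = -1, a_1 = -2, a_2 = 3, a_3 = 7/3, a_4 = -5/2, a_5 = -7/4


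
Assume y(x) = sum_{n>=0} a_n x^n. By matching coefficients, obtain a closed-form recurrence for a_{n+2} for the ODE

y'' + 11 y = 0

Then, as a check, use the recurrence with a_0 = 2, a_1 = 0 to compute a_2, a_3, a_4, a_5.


Substitute y = sum_n a_n x^n into y'' + (const) y = 0.
y''(x) = sum_{n>=0} (n+2)(n+1) a_{n+2} x^n.
The ODE becomes sum_n [(n+2)(n+1) a_{n+2} + 11 a_n] x^n = 0.
Setting each coefficient to zero gives the recurrence:
  (n+2)(n+1) a_{n+2} + 11 a_n = 0,
  a_{n+2} = -11 / ((n+1)(n+2)) a_n.

Check with a_0 = 2, a_1 = 0 (apply the recurrence for n = 0, 1, 2, 3): a_0 = 2, a_1 = 0, a_2 = -11, a_3 = 0, a_4 = 121/12, a_5 = 0.

a_{n+2} = -11/((n+1)(n+2)) * a_n; check: a_0 = 2, a_1 = 0, a_2 = -11, a_3 = 0, a_4 = 121/12, a_5 = 0


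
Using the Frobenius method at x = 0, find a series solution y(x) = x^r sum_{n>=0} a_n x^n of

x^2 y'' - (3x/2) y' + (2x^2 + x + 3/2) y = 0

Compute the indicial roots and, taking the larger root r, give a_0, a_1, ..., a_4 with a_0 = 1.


Write in Frobenius form y'' + (p(x)/x) y' + (q(x)/x^2) y = 0:
  p(x) = -3/2,  q(x) = 2x^2 + x + 3/2.
Indicial equation: r(r-1) + (-3/2) r + (3/2) = 0 -> roots r_1 = 3/2, r_2 = 1.
Take r = r_1 = 3/2. Let y(x) = x^r sum_{n>=0} a_n x^n with a_0 = 1.
Substitute y = x^r sum a_n x^n and match x^{r+n}. The recurrence is
  D(n) a_n + 1 a_{n-1} + 2 a_{n-2} = 0,  where D(n) = (r+n)(r+n-1) + (-3/2)(r+n) + (3/2).
  a_n = [-1 a_{n-1} - 2 a_{n-2}] / D(n).
Since the indicial polynomial factors as (r - r_1)(r - r_2), D(n) = (r_1 + n - r_1)(r_1 + n - r_2) = n(n + 1/2).
Evaluating step by step (a_0 = 1):
  n = 1: D(1) = 1(1 + 1/2) = 3/2; numerator = -1(1) = -1; a_1 = (-1)/(3/2) = -2/3
  n = 2: D(2) = 2(2 + 1/2) = 5; numerator = -1(-2/3) - 2(1) = -4/3; a_2 = (-4/3)/(5) = -4/15
  n = 3: D(3) = 3(3 + 1/2) = 21/2; numerator = -1(-4/15) - 2(-2/3) = 8/5; a_3 = (8/5)/(21/2) = 16/105
  n = 4: D(4) = 4(4 + 1/2) = 18; numerator = -1(16/105) - 2(-4/15) = 8/21; a_4 = (8/21)/(18) = 4/189

r = 3/2; a_0 = 1; a_1 = -2/3; a_2 = -4/15; a_3 = 16/105; a_4 = 4/189
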